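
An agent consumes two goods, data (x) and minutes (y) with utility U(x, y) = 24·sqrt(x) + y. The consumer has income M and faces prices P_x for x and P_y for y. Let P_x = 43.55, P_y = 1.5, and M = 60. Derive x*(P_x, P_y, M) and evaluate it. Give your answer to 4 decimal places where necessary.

x* = 0.1708

Plugging in: x* = (12·1.5/43.55)² = 0.1708.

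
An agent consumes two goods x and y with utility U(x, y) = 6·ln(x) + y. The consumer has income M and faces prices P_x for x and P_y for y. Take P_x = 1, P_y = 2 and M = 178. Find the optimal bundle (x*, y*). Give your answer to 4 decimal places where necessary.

Set MRS = P_x/P_y: (6/x)/1 = P_x/P_y.
So x*(P_x,P_y) = 6·P_y/P_x, independent of income; and y* = (M − 6·P_y)/P_y.
At the given prices: x* = 6·2/1 = 12, and y* = 83.

x* = 12, y* = 83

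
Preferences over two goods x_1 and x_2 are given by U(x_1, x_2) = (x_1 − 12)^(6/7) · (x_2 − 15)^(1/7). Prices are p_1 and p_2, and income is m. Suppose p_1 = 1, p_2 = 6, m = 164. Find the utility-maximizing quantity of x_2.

MRS = 6·(x_2−15)/(x_1−12). Tangency with p_1/p_2 gives x_2−15 = (1/6)·(p_1/p_2)·(x_1−12).
Substituting into the budget: x_1* = 12 + 6/7·(m − 12·p_1 − 15·p_2)/p_1, and x_2* = 15 + 1/7·(…)/p_2.
Discretionary income = 164 − 12·1 − 15·6 = 62; x_2* = 15 + 1/7·62/6 = 16.4762.

x_2* = 16.4762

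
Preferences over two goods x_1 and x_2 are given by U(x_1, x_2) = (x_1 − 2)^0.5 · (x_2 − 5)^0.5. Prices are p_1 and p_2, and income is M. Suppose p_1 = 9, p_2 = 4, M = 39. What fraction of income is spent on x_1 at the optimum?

MRS = (x_2−5)/(x_1−2). Tangency with p_1/p_2 gives x_2−5 = (p_1/p_2)·(x_1−2).
After buying the subsistence bundle (2, 5), a share 0.5 of the remaining income goes to x_1: x_1* = 2 + 0.5·(M − 2p_1 − 5p_2)/p_1.
Discretionary income = 39 − 2·9 − 5·4 = 1; x_1* = 2 + 0.5·1/9 = 2.0556; x_2* = 5 + 0.5·1/4 = 5.125.
Expenditure on x_1: 9·2.0556 = 18.5; share = 0.4744.

share on x_1 = 0.4744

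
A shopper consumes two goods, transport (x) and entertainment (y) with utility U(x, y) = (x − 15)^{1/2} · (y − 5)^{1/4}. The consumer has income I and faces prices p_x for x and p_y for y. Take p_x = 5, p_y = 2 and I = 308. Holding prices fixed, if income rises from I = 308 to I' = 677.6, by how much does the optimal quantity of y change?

This is Cobb-Douglas in (x−15, y−5): tangency gives 0.5·p_y·(y−5) = 0.25·p_x·(x−15).
After buying the subsistence bundle (15, 5), a share 2/3 of the remaining income goes to x: x* = 15 + 2/3·(I − 15p_x − 5p_y)/p_x.
Discretionary income = 308 − 15·5 − 5·2 = 223; y* = 5 + 1/3·223/2 = 42.1667.
At I' = 677.6: y* = 103.7667. Change: 103.7667 − 42.1667 = 61.6.

Δy* = 61.6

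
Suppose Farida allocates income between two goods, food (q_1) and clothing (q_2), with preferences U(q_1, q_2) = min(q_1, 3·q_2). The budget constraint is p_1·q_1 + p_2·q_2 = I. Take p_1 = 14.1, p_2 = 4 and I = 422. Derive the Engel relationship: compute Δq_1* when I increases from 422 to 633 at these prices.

Δq_1* = 13.6717

Leontief preferences: the optimum is at the kink where q_1/3 = q_2/1, i.e. q_2 = (1/3)·q_1.
Budget: p_1·q_1 + p_2·(1/3)·q_1 = I, so (3·p_1 + p_2)·q_1 = 3·I.
Demand: q_1*(p_1,p_2,I) = 3·I/(3·p_1 + p_2), q_2* = I/(3·p_1 + p_2).
Here 3·14.1 + 4 = 46.3, giving q_1* = 27.3434.
At I' = 633: q_1* = 41.0151. Change: 41.0151 − 27.3434 = 13.6717.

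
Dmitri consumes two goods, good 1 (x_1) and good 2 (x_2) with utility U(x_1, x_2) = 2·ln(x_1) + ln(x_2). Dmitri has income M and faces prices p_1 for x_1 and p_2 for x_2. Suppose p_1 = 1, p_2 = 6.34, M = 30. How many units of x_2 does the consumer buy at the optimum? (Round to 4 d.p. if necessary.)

x_2* = 1.5773

MU_x_1/MU_x_2 = (2·x_2)/(x_1); tangency sets this equal to p_1/p_2.
So 2·p_2·x_2 = p_1·x_1; combined with the budget, a share 2/3 of income goes to x_1.
Demand: x_1*(p_1,p_2,M) = 2/3·M/p_1 and x_2* = 1/3·M/p_2.
At p_1=1, p_2=6.34, M=30: x_2* = 1/3·30/6.34 = 1.5773.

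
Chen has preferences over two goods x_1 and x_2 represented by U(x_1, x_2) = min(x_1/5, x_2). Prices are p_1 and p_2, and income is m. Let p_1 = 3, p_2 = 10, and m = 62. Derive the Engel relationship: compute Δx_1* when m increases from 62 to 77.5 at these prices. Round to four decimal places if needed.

Δx_1* = 3.1

Demand: x_1*(p_1,p_2,m) = 5·m/(5·p_1 + p_2), x_2* = m/(5·p_1 + p_2).
Here 5·3 + 10 = 25, giving x_1* = 12.4.
At m' = 77.5: x_1* = 15.5. Change: 15.5 − 12.4 = 3.1.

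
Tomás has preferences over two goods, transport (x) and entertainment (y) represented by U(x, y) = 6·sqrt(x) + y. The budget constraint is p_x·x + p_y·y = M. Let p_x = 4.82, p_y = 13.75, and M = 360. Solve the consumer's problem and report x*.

Solve: √x = 3·p_y/p_x, so x*(p_x,p_y) = (3·p_y/p_x)², and y* = (M − p_x·x*)/p_y.
Plugging in: x* = (3·13.75/4.82)² = 73.2409.

x* = 73.2409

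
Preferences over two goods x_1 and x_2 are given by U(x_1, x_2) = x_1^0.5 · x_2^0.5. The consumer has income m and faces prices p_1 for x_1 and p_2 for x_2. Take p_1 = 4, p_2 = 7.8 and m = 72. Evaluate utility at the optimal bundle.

V = 6.445

Demand: x_1*(p_1,p_2,m) = 0.5·m/p_1 and x_2* = 0.5·m/p_2.
At p_1=4, p_2=7.8, m=72: x_1* = 0.5·72/4 = 9, x_2* = 4.6154.
Utility at the optimum: U(9, 4.6154) = 6.445.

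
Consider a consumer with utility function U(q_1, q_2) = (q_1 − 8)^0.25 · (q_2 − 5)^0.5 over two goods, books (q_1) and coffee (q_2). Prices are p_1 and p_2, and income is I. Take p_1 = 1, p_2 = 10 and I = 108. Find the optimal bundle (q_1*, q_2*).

q_1* = 24.6667, q_2* = 8.3333

MRS = (1/2)·(q_2−5)/(q_1−8). Tangency with p_1/p_2 gives q_2−5 = 2·(p_1/p_2)·(q_1−8).
After buying the subsistence bundle (8, 5), a share 1/3 of the remaining income goes to q_1: q_1* = 8 + 1/3·(I − 8p_1 − 5p_2)/p_1.
Discretionary income = 108 − 8·1 − 5·10 = 50; q_1* = 8 + 1/3·50/1 = 24.6667; q_2* = 5 + 2/3·50/10 = 8.3333.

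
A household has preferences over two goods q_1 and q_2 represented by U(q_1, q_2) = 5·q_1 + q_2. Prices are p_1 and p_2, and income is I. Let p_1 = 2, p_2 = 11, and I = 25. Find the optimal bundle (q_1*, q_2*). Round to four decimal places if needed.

q_1* = 12.5, q_2* = 0

Perfect substitutes: compare marginal utility per dollar. 5/p_1 vs 1/p_2 → 2.5 vs 0.0909.
q_1 gives more utility per dollar, so spend all income on q_1: q_1* = I/p_1, q_2* = 0.
Numerically: q_1* = 12.5, q_2* = 0.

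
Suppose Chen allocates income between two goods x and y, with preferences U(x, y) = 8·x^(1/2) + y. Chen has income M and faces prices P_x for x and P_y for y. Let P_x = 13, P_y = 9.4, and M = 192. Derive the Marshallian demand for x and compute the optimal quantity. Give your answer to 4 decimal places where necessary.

x* = 8.3654

Utility is quasi-linear in y; the FOC for x is 4/√x = P_x/P_y.
Solve: √x = 4·P_y/P_x, so x*(P_x,P_y) = (4·P_y/P_x)², and y* = (M − P_x·x*)/P_y.
Plugging in: x* = (4·9.4/13)² = 8.3654.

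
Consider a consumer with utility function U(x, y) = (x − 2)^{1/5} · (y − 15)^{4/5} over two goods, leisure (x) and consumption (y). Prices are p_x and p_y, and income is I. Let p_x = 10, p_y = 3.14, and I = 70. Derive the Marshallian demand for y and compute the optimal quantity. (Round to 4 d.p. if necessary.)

After buying the subsistence bundle (2, 15), a share 0.2 of the remaining income goes to x: x* = 2 + 0.2·(I − 2p_x − 15p_y)/p_x.
Discretionary income = 70 − 2·10 − 15·3.14 = 2.9; y* = 15 + 0.8·2.9/3.14 = 15.7389.

y* = 15.7389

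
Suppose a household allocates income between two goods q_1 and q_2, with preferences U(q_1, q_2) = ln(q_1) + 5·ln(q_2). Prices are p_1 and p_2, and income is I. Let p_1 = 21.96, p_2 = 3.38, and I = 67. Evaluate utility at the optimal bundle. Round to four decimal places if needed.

MU_q_1/MU_q_2 = (q_2)/(5·q_1); tangency sets this equal to p_1/p_2.
So p_2·q_2 = 5·p_1·q_1; combined with the budget, a share 1/6 of income goes to q_1.
Demand: q_1*(p_1,p_2,I) = 1/6·I/p_1 and q_2* = 5/6·I/p_2.
At p_1=21.96, p_2=3.38, I=67: q_1* = 1/6·67/21.96 = 0.5085, q_2* = 16.5187.
Utility at the optimum: U(0.5085, 16.5187) = 13.3462.

V = 13.3462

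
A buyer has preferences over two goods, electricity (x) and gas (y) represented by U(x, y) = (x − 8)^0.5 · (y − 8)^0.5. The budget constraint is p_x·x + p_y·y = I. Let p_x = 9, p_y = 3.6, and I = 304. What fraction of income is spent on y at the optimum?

MRS = (y−8)/(x−8). Tangency with p_x/p_y gives y−8 = (p_x/p_y)·(x−8).
Substituting into the budget: x* = 8 + 0.5·(I − 8·p_x − 8·p_y)/p_x, and y* = 8 + 0.5·(…)/p_y.
Discretionary income = 304 − 8·9 − 8·3.6 = 203.2; x* = 8 + 0.5·203.2/9 = 19.2889; y* = 8 + 0.5·203.2/3.6 = 36.2222.
Expenditure on y: 3.6·36.2222 = 130.4; share = 0.4289.

share on y = 0.4289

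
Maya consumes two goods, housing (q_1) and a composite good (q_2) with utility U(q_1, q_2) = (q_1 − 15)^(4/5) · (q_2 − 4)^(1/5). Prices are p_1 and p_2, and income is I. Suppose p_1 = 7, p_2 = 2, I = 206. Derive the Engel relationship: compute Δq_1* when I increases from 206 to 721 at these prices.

Δq_1* = 58.8571

This is Cobb-Douglas in (q_1−15, q_2−4): tangency gives 0.8·p_2·(q_2−4) = 0.2·p_1·(q_1−15).
After buying the subsistence bundle (15, 4), a share 0.8 of the remaining income goes to q_1: q_1* = 15 + 0.8·(I − 15p_1 − 4p_2)/p_1.
Discretionary income = 206 − 15·7 − 4·2 = 93; q_1* = 15 + 0.8·93/7 = 25.6286.
At I' = 721: q_1* = 84.4857. Change: 84.4857 − 25.6286 = 58.8571.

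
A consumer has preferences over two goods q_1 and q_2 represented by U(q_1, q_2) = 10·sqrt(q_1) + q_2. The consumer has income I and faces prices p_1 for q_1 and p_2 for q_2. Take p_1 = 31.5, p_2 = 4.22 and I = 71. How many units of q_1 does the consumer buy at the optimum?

q_1* = 0.4487

Set MRS = p_1/p_2: 5·q_1^(−1/2) = p_1/p_2.
Solve: √q_1 = 5·p_2/p_1, so q_1*(p_1,p_2) = (5·p_2/p_1)², and q_2* = (I − p_1·q_1*)/p_2.
Plugging in: q_1* = (5·4.22/31.5)² = 0.4487.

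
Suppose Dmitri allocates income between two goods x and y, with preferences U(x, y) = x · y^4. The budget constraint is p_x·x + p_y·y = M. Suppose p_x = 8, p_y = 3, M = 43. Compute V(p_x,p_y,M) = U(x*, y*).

V = 18584.7711

The MRS is (1/4)·y/x. Set MRS = p_x/p_y.
Rearranging, p_y·y = 4·p_x·x. Substituting into the budget gives p_x·x·(1 + 4) = M.
Demand: x*(p_x,p_y,M) = 0.2·M/p_x and y* = 0.8·M/p_y.
At p_x=8, p_y=3, M=43: x* = 0.2·43/8 = 1.075, y* = 11.4667.
Utility at the optimum: U(1.075, 11.4667) = 18584.7711.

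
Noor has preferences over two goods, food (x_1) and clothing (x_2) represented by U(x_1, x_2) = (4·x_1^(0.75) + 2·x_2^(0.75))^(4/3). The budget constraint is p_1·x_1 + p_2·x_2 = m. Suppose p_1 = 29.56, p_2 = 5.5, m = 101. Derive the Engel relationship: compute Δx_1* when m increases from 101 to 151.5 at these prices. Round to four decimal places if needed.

MU_x_1 ∝ 4·x_1^(-0.25), MU_x_2 ∝ 2·x_2^(-0.25), so MRS = 2·(x_2/x_1)^(0.25) = p_1/p_2.
Solve for the ratio: x_2/x_1 = [(1/2)·p_1/p_2]^(4).
Substitute x_2 = (x_2/x_1)·x_1 into the budget: x_1* = m/(p_1 + p_2·(x_2/x_1)).
Numerically x_2/x_1 = 52.149119, so x_1* = 101/(29.56 + 5.5·52.149119) = 0.3192.
At m' = 151.5: x_1* = 0.4789. Change: 0.4789 − 0.3192 = 0.1596.

Δx_1* = 0.1596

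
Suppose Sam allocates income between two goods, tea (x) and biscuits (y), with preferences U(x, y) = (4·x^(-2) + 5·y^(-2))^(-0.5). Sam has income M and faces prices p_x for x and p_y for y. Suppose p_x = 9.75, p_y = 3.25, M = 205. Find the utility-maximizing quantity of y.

y* = 21.5208

MRS = MU_x/MU_y = (4/5)·(y/x)^(3). Set equal to p_x/p_y.
Solve for the ratio: y/x = [(5/4)·p_x/p_y]^(1/3).
With the ratio pinned down, the budget gives x* = M/(p_x + p_y·(y/x)) and y* = (y/x)·x*.
Numerically y/x = 1.553616, so x* = 205/(9.75 + 3.25·1.553616) = 13.8521 and y* = 1.553616·13.8521 = 21.5208.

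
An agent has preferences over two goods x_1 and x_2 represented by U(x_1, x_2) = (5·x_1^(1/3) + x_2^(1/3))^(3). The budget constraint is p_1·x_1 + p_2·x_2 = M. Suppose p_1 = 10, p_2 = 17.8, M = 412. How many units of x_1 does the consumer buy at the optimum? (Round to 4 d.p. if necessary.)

Substitute x_2 = (x_2/x_1)·x_1 into the budget: x_1* = M/(p_1 + p_2·(x_2/x_1)).
Numerically x_2/x_1 = 0.037663, so x_1* = 412/(10 + 17.8·0.037663) = 38.6115.

x_1* = 38.6115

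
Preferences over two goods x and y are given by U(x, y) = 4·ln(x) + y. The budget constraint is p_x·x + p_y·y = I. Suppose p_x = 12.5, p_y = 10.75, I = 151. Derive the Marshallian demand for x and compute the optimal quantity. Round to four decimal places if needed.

x* = 3.44

MU_x = 4/x, MU_y = 1. Tangency: 4/x = p_x/p_y.
So x*(p_x,p_y) = 4·p_y/p_x, independent of income; and y* = (I − 4·p_y)/p_y.
At the given prices: x* = 4·10.75/12.5 = 3.44.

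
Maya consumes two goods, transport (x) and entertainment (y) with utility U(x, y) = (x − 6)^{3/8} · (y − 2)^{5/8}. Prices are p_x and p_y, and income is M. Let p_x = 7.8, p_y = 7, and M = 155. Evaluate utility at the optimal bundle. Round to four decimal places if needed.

V = 6.6683

MRS = (3/5)·(y−2)/(x−6). Tangency with p_x/p_y gives y−2 = (5/3)·(p_x/p_y)·(x−6).
Substituting into the budget: x* = 6 + 0.375·(M − 6·p_x − 2·p_y)/p_x, and y* = 2 + 0.625·(…)/p_y.
Discretionary income = 155 − 6·7.8 − 2·7 = 94.2; x* = 6 + 0.375·94.2/7.8 = 10.5288; y* = 2 + 0.625·94.2/7 = 10.4107.
Utility at the optimum: U(10.5288, 10.4107) = 6.6683.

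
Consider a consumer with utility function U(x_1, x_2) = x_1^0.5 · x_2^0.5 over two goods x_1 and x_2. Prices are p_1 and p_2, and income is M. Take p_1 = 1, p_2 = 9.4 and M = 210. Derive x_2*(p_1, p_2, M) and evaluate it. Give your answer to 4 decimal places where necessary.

x_2* = 11.1702

The MRS is x_2/x_1. Set MRS = p_1/p_2.
So 0.5·p_2·x_2 = 0.5·p_1·x_1; combined with the budget, a share 0.5 of income goes to x_1.
Demand: x_1*(p_1,p_2,M) = 0.5·M/p_1 and x_2* = 0.5·M/p_2.
At p_1=1, p_2=9.4, M=210: x_2* = 0.5·210/9.4 = 11.1702.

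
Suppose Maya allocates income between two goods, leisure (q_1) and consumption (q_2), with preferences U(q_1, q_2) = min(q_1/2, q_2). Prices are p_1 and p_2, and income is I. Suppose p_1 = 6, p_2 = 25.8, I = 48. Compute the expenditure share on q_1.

share on q_1 = 0.3175

Leontief preferences: the optimum is at the kink where q_1/2 = q_2/1, i.e. q_2 = (1/2)·q_1.
Budget: p_1·q_1 + p_2·(1/2)·q_1 = I, so (2·p_1 + p_2)·q_1 = 2·I.
Demand: q_1*(p_1,p_2,I) = 2·I/(2·p_1 + p_2), q_2* = I/(2·p_1 + p_2).
Here 2·6 + 25.8 = 37.8, giving q_1* = 2.5397 and q_2* = 1.2698.
Expenditure on q_1: 6·2.5397 = 15.2381; share = 0.3175.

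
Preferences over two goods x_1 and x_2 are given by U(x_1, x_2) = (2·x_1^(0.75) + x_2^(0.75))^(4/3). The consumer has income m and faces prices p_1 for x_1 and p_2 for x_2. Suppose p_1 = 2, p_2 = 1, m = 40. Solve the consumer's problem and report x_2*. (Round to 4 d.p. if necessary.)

x_2* = 13.3333

Substitute x_2 = (x_2/x_1)·x_1 into the budget: x_1* = m/(p_1 + p_2·(x_2/x_1)).
Numerically x_2/x_1 = 1, so x_1* = 40/(2 + 1·1) = 13.3333 and x_2* = 1·13.3333 = 13.3333.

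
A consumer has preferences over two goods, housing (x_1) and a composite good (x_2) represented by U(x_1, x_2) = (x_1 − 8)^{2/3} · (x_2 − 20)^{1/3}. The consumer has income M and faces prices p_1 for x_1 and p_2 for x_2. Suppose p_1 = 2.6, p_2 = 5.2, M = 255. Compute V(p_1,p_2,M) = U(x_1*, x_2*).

V = 21.031

This is Cobb-Douglas in (x_1−8, x_2−20): tangency gives 2/3·p_2·(x_2−20) = 1/3·p_1·(x_1−8).
After buying the subsistence bundle (8, 20), a share 2/3 of the remaining income goes to x_1: x_1* = 8 + 2/3·(M − 8p_1 − 20p_2)/p_1.
Discretionary income = 255 − 8·2.6 − 20·5.2 = 130.2; x_1* = 8 + 2/3·130.2/2.6 = 41.3846; x_2* = 20 + 1/3·130.2/5.2 = 28.3462.
Utility at the optimum: U(41.3846, 28.3462) = 21.031.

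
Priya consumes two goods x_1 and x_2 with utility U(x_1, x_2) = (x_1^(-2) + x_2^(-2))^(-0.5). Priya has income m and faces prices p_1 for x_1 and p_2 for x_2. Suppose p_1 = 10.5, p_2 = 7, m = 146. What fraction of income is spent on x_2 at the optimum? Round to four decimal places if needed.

From the CES first-order condition, (x_2/x_1)^(3) = p_1/p_2.
Hence x_2/x_1 = (p_1/p_2)^(1/(3)), i.e. raised to the 1/3 power.
With the ratio pinned down, the budget gives x_1* = m/(p_1 + p_2·(x_2/x_1)) and x_2* = (x_2/x_1)·x_1*.
Numerically x_2/x_1 = 1.144714, so x_1* = 146/(10.5 + 7·1.144714) = 7.8864 and x_2* = 1.144714·7.8864 = 9.0276.
Expenditure on x_2: 7·9.0276 = 63.1933; share = 0.4328.

share on x_2 = 0.4328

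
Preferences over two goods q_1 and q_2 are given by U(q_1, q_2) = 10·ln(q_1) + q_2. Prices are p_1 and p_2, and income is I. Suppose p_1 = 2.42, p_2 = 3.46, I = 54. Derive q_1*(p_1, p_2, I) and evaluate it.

MU_q_1 = 10/q_1, MU_q_2 = 1. Tangency: 10/q_1 = p_1/p_2.
So q_1*(p_1,p_2) = 10·p_2/p_1, independent of income; and q_2* = (I − 10·p_2)/p_2.
At the given prices: q_1* = 10·3.46/2.42 = 14.2975.

q_1* = 14.2975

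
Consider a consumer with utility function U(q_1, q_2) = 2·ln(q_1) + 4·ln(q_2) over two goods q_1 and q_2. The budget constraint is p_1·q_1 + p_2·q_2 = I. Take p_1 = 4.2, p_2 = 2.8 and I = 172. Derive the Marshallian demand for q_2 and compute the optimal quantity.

MU_q_1/MU_q_2 = (2·q_2)/(4·q_1); tangency sets this equal to p_1/p_2.
So 2·p_2·q_2 = 4·p_1·q_1; combined with the budget, a share 1/3 of income goes to q_1.
Demand: q_1*(p_1,p_2,I) = 1/3·I/p_1 and q_2* = 2/3·I/p_2.
At p_1=4.2, p_2=2.8, I=172: q_2* = 2/3·172/2.8 = 40.9524.

q_2* = 40.9524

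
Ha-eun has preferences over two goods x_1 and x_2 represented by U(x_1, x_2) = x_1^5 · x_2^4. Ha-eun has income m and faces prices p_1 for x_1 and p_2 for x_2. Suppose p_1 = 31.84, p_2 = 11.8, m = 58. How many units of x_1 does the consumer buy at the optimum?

x_1* = 1.012

Demand: x_1*(p_1,p_2,m) = 5/9·m/p_1 and x_2* = 4/9·m/p_2.
At p_1=31.84, p_2=11.8, m=58: x_1* = 5/9·58/31.84 = 1.012.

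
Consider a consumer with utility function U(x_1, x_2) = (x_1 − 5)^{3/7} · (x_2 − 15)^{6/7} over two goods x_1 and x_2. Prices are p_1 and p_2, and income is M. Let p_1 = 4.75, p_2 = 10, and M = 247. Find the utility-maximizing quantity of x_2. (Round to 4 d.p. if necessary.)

x_2* = 19.8833

Substituting into the budget: x_1* = 5 + 1/3·(M − 5·p_1 − 15·p_2)/p_1, and x_2* = 15 + 2/3·(…)/p_2.
Discretionary income = 247 − 5·4.75 − 15·10 = 73.25; x_2* = 15 + 2/3·73.25/10 = 19.8833.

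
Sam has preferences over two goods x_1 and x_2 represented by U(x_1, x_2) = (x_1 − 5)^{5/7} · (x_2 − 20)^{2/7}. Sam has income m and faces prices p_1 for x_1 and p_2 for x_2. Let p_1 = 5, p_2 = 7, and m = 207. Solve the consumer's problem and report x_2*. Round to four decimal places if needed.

Let x_1' = x_1−5, x_2' = x_2−20. MRS = (5/2)·x_2'/x_1' = p_1/p_2.
Substituting into the budget: x_1* = 5 + 5/7·(m − 5·p_1 − 20·p_2)/p_1, and x_2* = 20 + 2/7·(…)/p_2.
Discretionary income = 207 − 5·5 − 20·7 = 42; x_2* = 20 + 2/7·42/7 = 21.7143.

x_2* = 21.7143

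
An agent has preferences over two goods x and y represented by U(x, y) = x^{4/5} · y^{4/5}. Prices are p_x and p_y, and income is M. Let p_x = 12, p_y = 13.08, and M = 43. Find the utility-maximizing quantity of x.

Demand: x*(p_x,p_y,M) = 0.5·M/p_x and y* = 0.5·M/p_y.
At p_x=12, p_y=13.08, M=43: x* = 0.5·43/12 = 1.7917.

x* = 1.7917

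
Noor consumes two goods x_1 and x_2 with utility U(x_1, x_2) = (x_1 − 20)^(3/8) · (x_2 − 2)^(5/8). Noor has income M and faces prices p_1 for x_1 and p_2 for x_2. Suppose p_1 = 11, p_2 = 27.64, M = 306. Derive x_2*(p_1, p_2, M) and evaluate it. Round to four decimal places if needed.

x_2* = 2.6946

MRS = (3/5)·(x_2−2)/(x_1−20). Tangency with p_1/p_2 gives x_2−2 = (5/3)·(p_1/p_2)·(x_1−20).
After buying the subsistence bundle (20, 2), a share 0.375 of the remaining income goes to x_1: x_1* = 20 + 0.375·(M − 20p_1 − 2p_2)/p_1.
Discretionary income = 306 − 20·11 − 2·27.64 = 30.72; x_2* = 2 + 0.625·30.72/27.64 = 2.6946.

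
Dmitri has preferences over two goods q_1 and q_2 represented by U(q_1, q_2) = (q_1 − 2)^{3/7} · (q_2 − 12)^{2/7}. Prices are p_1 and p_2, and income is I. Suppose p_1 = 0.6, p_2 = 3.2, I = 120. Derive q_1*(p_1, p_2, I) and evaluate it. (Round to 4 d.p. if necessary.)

After buying the subsistence bundle (2, 12), a share 0.6 of the remaining income goes to q_1: q_1* = 2 + 0.6·(I − 2p_1 − 12p_2)/p_1.
Discretionary income = 120 − 2·0.6 − 12·3.2 = 80.4; q_1* = 2 + 0.6·80.4/0.6 = 82.4.

q_1* = 82.4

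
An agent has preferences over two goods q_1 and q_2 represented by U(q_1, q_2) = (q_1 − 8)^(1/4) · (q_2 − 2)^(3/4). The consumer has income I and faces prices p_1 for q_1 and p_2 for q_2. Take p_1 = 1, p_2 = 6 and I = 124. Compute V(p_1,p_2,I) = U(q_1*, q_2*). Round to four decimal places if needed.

This is Cobb-Douglas in (q_1−8, q_2−2): tangency gives 0.25·p_2·(q_2−2) = 0.75·p_1·(q_1−8).
Substituting into the budget: q_1* = 8 + 0.25·(I − 8·p_1 − 2·p_2)/p_1, and q_2* = 2 + 0.75·(…)/p_2.
Discretionary income = 124 − 8·1 − 2·6 = 104; q_1* = 8 + 0.25·104/1 = 34; q_2* = 2 + 0.75·104/6 = 15.
Utility at the optimum: U(34, 15) = 15.4597.

V = 15.4597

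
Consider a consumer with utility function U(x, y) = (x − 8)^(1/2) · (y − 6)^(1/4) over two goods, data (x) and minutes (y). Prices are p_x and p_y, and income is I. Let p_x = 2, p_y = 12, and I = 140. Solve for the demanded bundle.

This is Cobb-Douglas in (x−8, y−6): tangency gives 0.5·p_y·(y−6) = 0.25·p_x·(x−8).
After buying the subsistence bundle (8, 6), a share 2/3 of the remaining income goes to x: x* = 8 + 2/3·(I − 8p_x − 6p_y)/p_x.
Discretionary income = 140 − 8·2 − 6·12 = 52; x* = 8 + 2/3·52/2 = 25.3333; y* = 6 + 1/3·52/12 = 7.4444.

x* = 25.3333, y* = 7.4444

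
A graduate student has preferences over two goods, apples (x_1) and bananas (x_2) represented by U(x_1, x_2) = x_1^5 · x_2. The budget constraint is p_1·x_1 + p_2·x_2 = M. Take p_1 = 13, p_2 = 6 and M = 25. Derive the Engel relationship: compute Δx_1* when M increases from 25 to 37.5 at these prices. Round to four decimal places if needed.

The MRS is 5·x_2/x_1. Set MRS = p_1/p_2.
Rearranging, p_2·x_2 = (1/5)·p_1·x_1. Substituting into the budget gives p_1·x_1·(1 + (1/5)) = M.
Demand: x_1*(p_1,p_2,M) = 5/6·M/p_1 and x_2* = 1/6·M/p_2.
At p_1=13, p_2=6, M=25: x_1* = 5/6·25/13 = 1.6026.
At M' = 37.5: x_1* = 2.4038. Change: 2.4038 − 1.6026 = 0.8013.

Δx_1* = 0.8013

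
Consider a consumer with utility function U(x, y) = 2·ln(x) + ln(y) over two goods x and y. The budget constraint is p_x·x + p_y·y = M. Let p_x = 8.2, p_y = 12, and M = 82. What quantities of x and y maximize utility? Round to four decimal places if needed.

x* = 6.6667, y* = 2.2778

The MRS is 2·y/x. Set MRS = p_x/p_y.
Rearranging, p_y·y = (1/2)·p_x·x. Substituting into the budget gives p_x·x·(1 + (1/2)) = M.
Demand: x*(p_x,p_y,M) = 2/3·M/p_x and y* = 1/3·M/p_y.
At p_x=8.2, p_y=12, M=82: x* = 2/3·82/8.2 = 6.6667, y* = 2.2778.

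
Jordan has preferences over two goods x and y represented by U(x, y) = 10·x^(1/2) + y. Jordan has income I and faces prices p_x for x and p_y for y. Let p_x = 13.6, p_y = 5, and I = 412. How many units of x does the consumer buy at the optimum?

x* = 3.3791

Set MRS = p_x/p_y: 5·x^(−1/2) = p_x/p_y.
Solve: √x = 5·p_y/p_x, so x*(p_x,p_y) = (5·p_y/p_x)², and y* = (I − p_x·x*)/p_y.
Plugging in: x* = (5·5/13.6)² = 3.3791.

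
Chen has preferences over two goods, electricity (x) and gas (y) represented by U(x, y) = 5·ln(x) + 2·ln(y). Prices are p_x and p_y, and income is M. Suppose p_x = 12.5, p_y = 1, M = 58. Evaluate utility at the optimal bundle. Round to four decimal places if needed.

V = 11.6066

Tangency: MRS = (5/2)·y/x = p_x/p_y.
Rearranging, p_y·y = (2/5)·p_x·x. Substituting into the budget gives p_x·x·(1 + (2/5)) = M.
Demand: x*(p_x,p_y,M) = 5/7·M/p_x and y* = 2/7·M/p_y.
At p_x=12.5, p_y=1, M=58: x* = 5/7·58/12.5 = 3.3143, y* = 16.5714.
Utility at the optimum: U(3.3143, 16.5714) = 11.6066.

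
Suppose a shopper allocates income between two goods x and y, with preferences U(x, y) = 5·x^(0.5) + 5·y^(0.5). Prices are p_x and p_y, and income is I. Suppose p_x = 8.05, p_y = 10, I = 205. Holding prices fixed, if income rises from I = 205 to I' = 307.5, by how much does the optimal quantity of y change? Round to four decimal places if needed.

Δy* = 4.5713

From the CES first-order condition, (y/x)^(0.5) = p_x/p_y.
Solve for the ratio: y/x = [p_x/p_y]^(2).
With the ratio pinned down, the budget gives x* = I/(p_x + p_y·(y/x)) and y* = (y/x)·x*.
Numerically y/x = 0.648025, so x* = 205/(8.05 + 10·0.648025) = 14.1085 and y* = 0.648025·14.1085 = 9.1427.
At I' = 307.5: y* = 13.714. Change: 13.714 − 9.1427 = 4.5713.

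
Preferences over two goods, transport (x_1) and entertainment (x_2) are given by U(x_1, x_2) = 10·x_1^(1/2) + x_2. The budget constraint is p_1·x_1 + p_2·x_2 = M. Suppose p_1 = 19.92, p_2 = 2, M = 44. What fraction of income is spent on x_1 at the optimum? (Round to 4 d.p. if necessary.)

MU_x_1 = 5/√x_1, MU_x_2 = 1. Tangency: 5/√x_1 = p_1/p_2.
Thus x_1* = (5·p_2/p_1)² — independent of M — with the rest of income spent on x_2.
Plugging in: x_1* = (5·2/19.92)² = 0.252, x_2* = 19.49.
Expenditure on x_1: 19.92·0.252 = 5.0201; share = 0.1141.

share on x_1 = 0.1141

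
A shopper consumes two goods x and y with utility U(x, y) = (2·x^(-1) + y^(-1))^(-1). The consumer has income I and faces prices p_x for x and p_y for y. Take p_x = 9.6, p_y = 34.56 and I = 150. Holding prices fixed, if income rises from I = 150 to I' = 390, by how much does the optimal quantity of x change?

Δx* = 10.6763

From the CES first-order condition, 2·(y/x)^(2) = p_x/p_y.
Solve for the ratio: y/x = [(1/2)·p_x/p_y]^(0.5).
Substitute y = (y/x)·x into the budget: x* = I/(p_x + p_y·(y/x)).
Numerically y/x = 0.372678, so x* = 150/(9.6 + 34.56·0.372678) = 6.6727.
At I' = 390: x* = 17.3489. Change: 17.3489 − 6.6727 = 10.6763.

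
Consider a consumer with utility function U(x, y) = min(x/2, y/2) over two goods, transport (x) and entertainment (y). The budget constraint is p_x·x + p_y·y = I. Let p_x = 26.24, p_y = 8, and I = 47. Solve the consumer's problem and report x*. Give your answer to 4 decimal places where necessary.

With perfect complements, no substitution: consume in ratio x:y = 2:2.
Budget: p_x·x + p_y·x = I, so (2·p_x + 2·p_y)·x = 2·I.
Demand: x*(p_x,p_y,I) = 2·I/(2·p_x + 2·p_y), y* = 2·I/(2·p_x + 2·p_y).
Here 2·26.24 + 2·8 = 68.48, giving x* = 1.3727.

x* = 1.3727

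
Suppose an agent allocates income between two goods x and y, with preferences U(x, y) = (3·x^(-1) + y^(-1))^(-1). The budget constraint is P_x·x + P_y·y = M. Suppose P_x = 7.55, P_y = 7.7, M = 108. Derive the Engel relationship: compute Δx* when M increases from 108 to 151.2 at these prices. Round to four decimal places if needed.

MRS = MU_x/MU_y = 3·(y/x)^(2). Set equal to P_x/P_y.
Solve for the ratio: y/x = [(1/3)·P_x/P_y]^(0.5).
Substitute y = (y/x)·x into the budget: x* = M/(P_x + P_y·(y/x)).
Numerically y/x = 0.571699, so x* = 108/(7.55 + 7.7·0.571699) = 9.0361.
At M' = 151.2: x* = 12.6505. Change: 12.6505 − 9.0361 = 3.6144.

Δx* = 3.6144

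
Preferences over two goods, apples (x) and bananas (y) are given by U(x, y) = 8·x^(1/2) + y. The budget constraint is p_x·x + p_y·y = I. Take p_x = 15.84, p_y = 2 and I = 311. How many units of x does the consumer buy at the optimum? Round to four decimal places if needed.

Solve: √x = 4·p_y/p_x, so x*(p_x,p_y) = (4·p_y/p_x)², and y* = (I − p_x·x*)/p_y.
Plugging in: x* = (4·2/15.84)² = 0.2551.

x* = 0.2551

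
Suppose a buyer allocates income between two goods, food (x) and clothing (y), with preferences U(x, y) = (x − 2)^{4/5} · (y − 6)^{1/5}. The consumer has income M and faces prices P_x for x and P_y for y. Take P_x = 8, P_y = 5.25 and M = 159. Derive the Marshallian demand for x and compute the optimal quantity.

x* = 13.15

This is Cobb-Douglas in (x−2, y−6): tangency gives 0.8·P_y·(y−6) = 0.2·P_x·(x−2).
Substituting into the budget: x* = 2 + 0.8·(M − 2·P_x − 6·P_y)/P_x, and y* = 6 + 0.2·(…)/P_y.
Discretionary income = 159 − 2·8 − 6·5.25 = 111.5; x* = 2 + 0.8·111.5/8 = 13.15.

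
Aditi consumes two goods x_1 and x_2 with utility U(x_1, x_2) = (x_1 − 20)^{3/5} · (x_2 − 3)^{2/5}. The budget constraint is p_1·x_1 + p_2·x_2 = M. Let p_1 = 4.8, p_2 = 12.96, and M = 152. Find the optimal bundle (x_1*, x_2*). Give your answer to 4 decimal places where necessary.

x_1* = 22.14, x_2* = 3.5284

Let x_1' = x_1−20, x_2' = x_2−3. MRS = (3/2)·x_2'/x_1' = p_1/p_2.
After buying the subsistence bundle (20, 3), a share 0.6 of the remaining income goes to x_1: x_1* = 20 + 0.6·(M − 20p_1 − 3p_2)/p_1.
Discretionary income = 152 − 20·4.8 − 3·12.96 = 17.12; x_1* = 20 + 0.6·17.12/4.8 = 22.14; x_2* = 3 + 0.4·17.12/12.96 = 3.5284.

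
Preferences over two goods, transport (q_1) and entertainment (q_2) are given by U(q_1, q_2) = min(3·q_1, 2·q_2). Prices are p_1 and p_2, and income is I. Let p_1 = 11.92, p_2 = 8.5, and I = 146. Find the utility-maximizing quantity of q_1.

Leontief preferences: the optimum is at the kink where q_1/2 = q_2/3, i.e. q_2 = (3/2)·q_1.
Budget: p_1·q_1 + p_2·(3/2)·q_1 = I, so (2·p_1 + 3·p_2)·q_1 = 2·I.
Demand: q_1*(p_1,p_2,I) = 2·I/(2·p_1 + 3·p_2), q_2* = 3·I/(2·p_1 + 3·p_2).
Here 2·11.92 + 3·8.5 = 49.34, giving q_1* = 5.9181.

q_1* = 5.9181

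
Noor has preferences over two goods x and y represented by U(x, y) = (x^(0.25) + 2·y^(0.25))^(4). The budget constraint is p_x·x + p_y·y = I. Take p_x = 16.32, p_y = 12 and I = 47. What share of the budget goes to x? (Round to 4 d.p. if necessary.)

MU_x ∝ x^(-0.75), MU_y ∝ 2·y^(-0.75), so MRS = (1/2)·(y/x)^(0.75) = p_x/p_y.
Solve for the ratio: y/x = [2·p_x/p_y]^(4/3).
Substitute y = (y/x)·x into the budget: x* = I/(p_x + p_y·(y/x)).
Numerically y/x = 3.796865, so x* = 47/(16.32 + 12·3.796865) = 0.7595 and y* = 3.796865·0.7595 = 2.8837.
Expenditure on x: 16.32·0.7595 = 12.3951; share = 0.2637.

share on x = 0.2637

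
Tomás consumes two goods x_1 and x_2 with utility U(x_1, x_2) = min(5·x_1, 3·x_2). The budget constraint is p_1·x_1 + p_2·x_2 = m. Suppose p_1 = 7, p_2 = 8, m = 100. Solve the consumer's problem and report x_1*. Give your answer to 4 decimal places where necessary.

x_1* = 4.918

Demand: x_1*(p_1,p_2,m) = 3·m/(3·p_1 + 5·p_2), x_2* = 5·m/(3·p_1 + 5·p_2).
Here 3·7 + 5·8 = 61, giving x_1* = 4.918.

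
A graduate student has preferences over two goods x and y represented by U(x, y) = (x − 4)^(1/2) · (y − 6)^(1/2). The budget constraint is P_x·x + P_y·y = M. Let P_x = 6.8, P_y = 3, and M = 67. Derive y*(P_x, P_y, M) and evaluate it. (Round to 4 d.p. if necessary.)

MRS = (y−6)/(x−4). Tangency with P_x/P_y gives y−6 = (P_x/P_y)·(x−4).
After buying the subsistence bundle (4, 6), a share 0.5 of the remaining income goes to x: x* = 4 + 0.5·(M − 4P_x − 6P_y)/P_x.
Discretionary income = 67 − 4·6.8 − 6·3 = 21.8; y* = 6 + 0.5·21.8/3 = 9.6333.

y* = 9.6333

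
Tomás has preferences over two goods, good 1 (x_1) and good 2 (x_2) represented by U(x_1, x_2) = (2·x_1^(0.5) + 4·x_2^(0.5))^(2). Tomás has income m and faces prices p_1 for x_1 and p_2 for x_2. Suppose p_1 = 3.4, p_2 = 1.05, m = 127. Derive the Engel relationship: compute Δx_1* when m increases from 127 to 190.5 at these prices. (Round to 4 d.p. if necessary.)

From the CES first-order condition, (1/2)·(x_2/x_1)^(0.5) = p_1/p_2.
Hence x_2/x_1 = (2·p_1/p_2)^(1/(0.5)), i.e. raised to the 2 power.
Substitute x_2 = (x_2/x_1)·x_1 into the budget: x_1* = m/(p_1 + p_2·(x_2/x_1)).
Numerically x_2/x_1 = 41.941043, so x_1* = 127/(3.4 + 1.05·41.941043) = 2.6772.
At m' = 190.5: x_1* = 4.0158. Change: 4.0158 − 2.6772 = 1.3386.

Δx_1* = 1.3386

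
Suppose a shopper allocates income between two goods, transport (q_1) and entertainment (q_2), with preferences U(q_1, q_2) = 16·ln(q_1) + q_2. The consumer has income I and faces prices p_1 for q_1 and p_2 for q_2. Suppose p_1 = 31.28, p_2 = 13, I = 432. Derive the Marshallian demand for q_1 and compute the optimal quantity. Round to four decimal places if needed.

Set MRS = p_1/p_2: (16/q_1)/1 = p_1/p_2.
So q_1*(p_1,p_2) = 16·p_2/p_1, independent of income; and q_2* = (I − 16·p_2)/p_2.
At the given prices: q_1* = 16·13/31.28 = 6.6496.

q_1* = 6.6496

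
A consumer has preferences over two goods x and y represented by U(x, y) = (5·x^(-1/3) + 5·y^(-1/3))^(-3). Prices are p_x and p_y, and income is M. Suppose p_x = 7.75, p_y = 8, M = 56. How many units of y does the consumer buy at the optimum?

y* = 3.5139

MRS = MU_x/MU_y = (y/x)^(4/3). Set equal to p_x/p_y.
Solve for the ratio: y/x = [p_x/p_y]^(0.75).
With the ratio pinned down, the budget gives x* = M/(p_x + p_y·(y/x)) and y* = (y/x)·x*.
Numerically y/x = 0.97647, so x* = 56/(7.75 + 8·0.97647) = 3.5986 and y* = 0.97647·3.5986 = 3.5139.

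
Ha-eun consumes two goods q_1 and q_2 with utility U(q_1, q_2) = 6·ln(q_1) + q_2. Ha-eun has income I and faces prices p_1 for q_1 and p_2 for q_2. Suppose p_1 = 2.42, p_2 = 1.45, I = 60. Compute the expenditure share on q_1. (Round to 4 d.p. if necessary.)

share on q_1 = 0.145

MU_q_1 = 6/q_1, MU_q_2 = 1. Tangency: 6/q_1 = p_1/p_2.
So q_1*(p_1,p_2) = 6·p_2/p_1, independent of income; and q_2* = (I − 6·p_2)/p_2.
At the given prices: q_1* = 6·1.45/2.42 = 3.595, and q_2* = 35.3793.
Expenditure on q_1: 2.42·3.595 = 8.7; share = 0.145.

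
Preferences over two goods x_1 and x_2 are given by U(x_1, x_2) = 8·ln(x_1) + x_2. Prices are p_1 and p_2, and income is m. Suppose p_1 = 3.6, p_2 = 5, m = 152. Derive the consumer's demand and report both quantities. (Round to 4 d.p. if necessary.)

MU_x_1 = 8/x_1, MU_x_2 = 1. Tangency: 8/x_1 = p_1/p_2.
So x_1*(p_1,p_2) = 8·p_2/p_1, independent of income; and x_2* = (m − 8·p_2)/p_2.
At the given prices: x_1* = 8·5/3.6 = 11.1111, and x_2* = 22.4.

x_1* = 11.1111, x_2* = 22.4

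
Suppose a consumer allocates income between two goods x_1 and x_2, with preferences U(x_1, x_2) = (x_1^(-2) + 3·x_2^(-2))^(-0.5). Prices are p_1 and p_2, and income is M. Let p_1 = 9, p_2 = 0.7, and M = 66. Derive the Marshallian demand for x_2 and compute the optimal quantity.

x_2* = 19.6212

From the CES first-order condition, (1/3)·(x_2/x_1)^(3) = p_1/p_2.
Solve for the ratio: x_2/x_1 = [3·p_1/p_2]^(1/3).
With the ratio pinned down, the budget gives x_1* = M/(p_1 + p_2·(x_2/x_1)) and x_2* = (x_2/x_1)·x_1*.
Numerically x_2/x_1 = 3.378744, so x_1* = 66/(9 + 0.7·3.378744) = 5.8072 and x_2* = 3.378744·5.8072 = 19.6212.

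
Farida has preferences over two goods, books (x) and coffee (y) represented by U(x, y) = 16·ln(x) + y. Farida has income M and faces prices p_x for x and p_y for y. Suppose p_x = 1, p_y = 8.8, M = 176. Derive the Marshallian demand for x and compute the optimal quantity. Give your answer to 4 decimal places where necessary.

So x*(p_x,p_y) = 16·p_y/p_x, independent of income; and y* = (M − 16·p_y)/p_y.
At the given prices: x* = 16·8.8/1 = 140.8.

x* = 140.8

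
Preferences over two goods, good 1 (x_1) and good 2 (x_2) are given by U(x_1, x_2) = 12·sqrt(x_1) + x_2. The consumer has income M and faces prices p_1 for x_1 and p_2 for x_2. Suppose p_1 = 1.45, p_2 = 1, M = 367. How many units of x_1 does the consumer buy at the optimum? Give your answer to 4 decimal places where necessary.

x_1* = 17.1225

MU_x_1 = 6/√x_1, MU_x_2 = 1. Tangency: 6/√x_1 = p_1/p_2.
Thus x_1* = (6·p_2/p_1)² — independent of M — with the rest of income spent on x_2.
Plugging in: x_1* = (6·1/1.45)² = 17.1225.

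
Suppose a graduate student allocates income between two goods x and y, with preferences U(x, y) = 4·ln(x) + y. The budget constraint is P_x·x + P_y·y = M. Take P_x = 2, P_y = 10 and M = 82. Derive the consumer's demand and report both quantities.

So x*(P_x,P_y) = 4·P_y/P_x, independent of income; and y* = (M − 4·P_y)/P_y.
At the given prices: x* = 4·10/2 = 20, and y* = 4.2.

x* = 20, y* = 4.2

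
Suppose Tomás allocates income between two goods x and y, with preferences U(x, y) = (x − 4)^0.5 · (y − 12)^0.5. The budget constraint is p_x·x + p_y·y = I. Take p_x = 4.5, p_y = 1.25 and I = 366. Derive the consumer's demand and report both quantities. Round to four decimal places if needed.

After buying the subsistence bundle (4, 12), a share 0.5 of the remaining income goes to x: x* = 4 + 0.5·(I − 4p_x − 12p_y)/p_x.
Discretionary income = 366 − 4·4.5 − 12·1.25 = 333; x* = 4 + 0.5·333/4.5 = 41; y* = 12 + 0.5·333/1.25 = 145.2.

x* = 41, y* = 145.2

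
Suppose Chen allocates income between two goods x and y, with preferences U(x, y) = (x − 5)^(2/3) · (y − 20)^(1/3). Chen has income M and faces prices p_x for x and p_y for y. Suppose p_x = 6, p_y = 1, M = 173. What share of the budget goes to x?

Let x' = x−5, y' = y−20. MRS = 2·y'/x' = p_x/p_y.
After buying the subsistence bundle (5, 20), a share 2/3 of the remaining income goes to x: x* = 5 + 2/3·(M − 5p_x − 20p_y)/p_x.
Discretionary income = 173 − 5·6 − 20·1 = 123; x* = 5 + 2/3·123/6 = 18.6667; y* = 20 + 1/3·123/1 = 61.
Expenditure on x: 6·18.6667 = 112; share = 0.6474.

share on x = 0.6474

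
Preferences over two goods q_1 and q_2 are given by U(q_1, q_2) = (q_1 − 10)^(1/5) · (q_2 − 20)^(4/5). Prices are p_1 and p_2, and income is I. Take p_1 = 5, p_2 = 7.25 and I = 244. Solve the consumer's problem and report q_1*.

q_1* = 11.96

Discretionary income = 244 − 10·5 − 20·7.25 = 49; q_1* = 10 + 0.2·49/5 = 11.96.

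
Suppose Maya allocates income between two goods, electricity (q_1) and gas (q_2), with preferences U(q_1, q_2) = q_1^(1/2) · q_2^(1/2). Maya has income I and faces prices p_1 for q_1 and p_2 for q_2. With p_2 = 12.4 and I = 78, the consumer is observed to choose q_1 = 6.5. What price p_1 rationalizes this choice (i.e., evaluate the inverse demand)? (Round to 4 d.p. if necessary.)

MU_q_1/MU_q_2 = (0.5·q_2)/(0.5·q_1); tangency sets this equal to p_1/p_2.
Rearranging, p_2·q_2 = p_1·q_1. Substituting into the budget gives p_1·q_1·(1 + 1) = I.
Demand: q_1*(p_1,p_2,I) = 0.5·I/p_1 and q_2* = 0.5·I/p_2.
Set q_1* = 6.5 in the demand function and solve for p_1: p_1 = 6.

p_1 = 6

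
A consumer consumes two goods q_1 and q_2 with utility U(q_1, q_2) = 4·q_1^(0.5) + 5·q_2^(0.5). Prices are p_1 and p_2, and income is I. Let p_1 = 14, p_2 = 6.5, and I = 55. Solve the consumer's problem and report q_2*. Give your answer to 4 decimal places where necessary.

q_2* = 6.5232

MU_q_1 ∝ 4·q_1^(-0.5), MU_q_2 ∝ 5·q_2^(-0.5), so MRS = (4/5)·(q_2/q_1)^(0.5) = p_1/p_2.
Solve for the ratio: q_2/q_1 = [(5/4)·p_1/p_2]^(2).
With the ratio pinned down, the budget gives q_1* = I/(p_1 + p_2·(q_2/q_1)) and q_2* = (q_2/q_1)·q_1*.
Numerically q_2/q_1 = 7.248521, so q_1* = 55/(14 + 6.5·7.248521) = 0.8999 and q_2* = 7.248521·0.8999 = 6.5232.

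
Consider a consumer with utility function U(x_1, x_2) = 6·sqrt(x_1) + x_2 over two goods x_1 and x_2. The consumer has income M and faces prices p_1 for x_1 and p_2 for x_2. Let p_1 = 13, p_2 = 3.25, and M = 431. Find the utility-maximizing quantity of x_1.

MU_x_1 = 3/√x_1, MU_x_2 = 1. Tangency: 3/√x_1 = p_1/p_2.
Solve: √x_1 = 3·p_2/p_1, so x_1*(p_1,p_2) = (3·p_2/p_1)², and x_2* = (M − p_1·x_1*)/p_2.
Plugging in: x_1* = (3·3.25/13)² = 0.5625.

x_1* = 0.5625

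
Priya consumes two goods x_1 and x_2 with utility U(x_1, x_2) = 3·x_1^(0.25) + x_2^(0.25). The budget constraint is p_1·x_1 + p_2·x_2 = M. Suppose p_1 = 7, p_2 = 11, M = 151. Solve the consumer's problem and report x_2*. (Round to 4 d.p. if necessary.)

x_2* = 2.2764

From the CES first-order condition, 3·(x_2/x_1)^(0.75) = p_1/p_2.
Hence x_2/x_1 = ((1/3)·p_1/p_2)^(1/(0.75)), i.e. raised to the 4/3 power.
Substitute x_2 = (x_2/x_1)·x_1 into the budget: x_1* = M/(p_1 + p_2·(x_2/x_1)).
Numerically x_2/x_1 = 0.126506, so x_1* = 151/(7 + 11·0.126506) = 17.9943 and x_2* = 0.126506·17.9943 = 2.2764.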